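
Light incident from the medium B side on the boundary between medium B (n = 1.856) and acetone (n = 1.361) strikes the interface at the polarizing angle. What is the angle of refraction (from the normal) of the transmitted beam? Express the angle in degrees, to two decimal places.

First find Brewster's angle: tan θ_B = 1.361/1.856 = 0.7333, giving θ_B = 36.25°.
At Brewster's angle the reflected and refracted rays are perpendicular, so θ_t = 90° − θ_B = 90° − 36.25° = 53.75°.

θ_t ≈ 53.75°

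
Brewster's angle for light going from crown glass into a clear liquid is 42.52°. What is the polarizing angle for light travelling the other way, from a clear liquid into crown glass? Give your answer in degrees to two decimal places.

θ_B' ≈ 47.48°

The two Brewster angles are complementary: θ_B' = 90° − θ_B = 90° − 42.52° = 47.48°.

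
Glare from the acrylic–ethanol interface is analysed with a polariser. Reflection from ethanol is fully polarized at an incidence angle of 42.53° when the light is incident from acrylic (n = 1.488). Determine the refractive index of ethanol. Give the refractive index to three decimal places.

n ≈ 1.365

Brewster's law: tan θ_B = n₂/n₁ (light incident in acrylic, refracted into ethanol).
n₂ = n₁ tan θ_B = 1.488 × tan 42.53° = 1.365.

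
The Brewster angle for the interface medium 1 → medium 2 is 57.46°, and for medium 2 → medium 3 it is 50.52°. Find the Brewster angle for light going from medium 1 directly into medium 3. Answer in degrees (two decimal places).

n₂/n₁ = tan 57.46° = 1.5673 and n₃/n₂ = tan 50.52° = 1.2140.
Multiplying, n₃/n₁ = 1.5673 × 1.2140 = 1.9026, and θ_B(1→3) = arctan 1.9026 = 62.27°.

θ_B ≈ 62.27°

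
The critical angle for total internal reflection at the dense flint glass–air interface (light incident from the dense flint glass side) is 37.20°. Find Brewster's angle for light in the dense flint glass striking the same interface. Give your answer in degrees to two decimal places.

sin θ_c = n₂/n₁, so n₂/n₁ = sin 37.20° = 0.6046.
Brewster: tan θ_B = n₂/n₁ = 0.6046.
θ_B = arctan(0.6046) = 31.16°.

θ_B ≈ 31.16°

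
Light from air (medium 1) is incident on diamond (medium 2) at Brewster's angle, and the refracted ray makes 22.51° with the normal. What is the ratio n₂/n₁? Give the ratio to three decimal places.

At Brewster incidence θ_B = 90° − θ_t = 90° − 22.51° = 67.49°.
tan θ_B = n₂/n₁, so n₂/n₁ = tan 67.49° = 2.413.

n₂/n₁ ≈ 2.413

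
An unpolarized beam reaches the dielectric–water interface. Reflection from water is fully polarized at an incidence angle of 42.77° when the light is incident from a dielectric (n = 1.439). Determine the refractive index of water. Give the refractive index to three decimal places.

At Brewster's angle, tan θ_B = n₂/n₁ with n₁ on the incident side (a dielectric) and n₂ on the transmitted side (water).
n₂ = n₁ tan θ_B = 1.439 × tan 42.77° = 1.331.

n ≈ 1.331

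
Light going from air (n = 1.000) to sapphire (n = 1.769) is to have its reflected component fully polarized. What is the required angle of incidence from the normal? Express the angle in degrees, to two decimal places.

Brewster's condition: tan θ_B = n₂/n₁ = 1.769/1.000 = 1.7690.
θ_B = arctan(1.7690) = 60.52°.

θ_B ≈ 60.52°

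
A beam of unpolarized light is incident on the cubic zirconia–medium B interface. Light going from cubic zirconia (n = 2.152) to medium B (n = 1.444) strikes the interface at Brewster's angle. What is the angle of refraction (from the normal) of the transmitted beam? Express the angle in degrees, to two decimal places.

θ_t ≈ 56.14°

First find Brewster's angle: tan θ_B = 1.444/2.152 = 0.6710, giving θ_B = 33.86°.
Since θ_B + θ_t = 90° at Brewster incidence, θ_t = 90° − 33.86° = 56.14°.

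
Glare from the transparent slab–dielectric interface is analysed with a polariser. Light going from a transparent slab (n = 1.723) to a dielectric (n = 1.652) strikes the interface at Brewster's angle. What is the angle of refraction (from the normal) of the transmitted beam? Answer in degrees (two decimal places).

θ_t ≈ 46.21°

tan θ_B = n₂/n₁ = 1.652/1.723 = 0.9588, so θ_B = 43.79°.
Since θ_B + θ_t = 90° at Brewster incidence, θ_t = 90° − 43.79° = 46.21°.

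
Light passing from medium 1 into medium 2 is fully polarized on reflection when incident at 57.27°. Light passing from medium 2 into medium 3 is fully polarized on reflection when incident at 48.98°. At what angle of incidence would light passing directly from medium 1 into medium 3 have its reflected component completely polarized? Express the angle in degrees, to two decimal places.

tan θ_B(1→2) = n₂/n₁ = tan 57.27° = 1.5559.
tan θ_B(2→3) = n₃/n₂ = tan 48.98° = 1.1496.
Multiplying, n₃/n₁ = 1.5559 × 1.1496 = 1.7886, and θ_B(1→3) = arctan 1.7886 = 60.79°.

θ_B ≈ 60.79°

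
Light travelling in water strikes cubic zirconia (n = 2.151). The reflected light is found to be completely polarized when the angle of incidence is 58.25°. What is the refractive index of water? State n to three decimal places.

At the Brewster angle, tan θ_B = n₂/n₁ with n₁ on the incident side (water) and n₂ on the transmitted side (cubic zirconia).
n₁ = n₂ / tan θ_B = 2.151 / tan 58.25° = 1.331.

n ≈ 1.331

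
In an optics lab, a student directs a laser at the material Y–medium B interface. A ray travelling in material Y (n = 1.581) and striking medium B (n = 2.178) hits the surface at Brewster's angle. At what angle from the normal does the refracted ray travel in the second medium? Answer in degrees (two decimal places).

First find Brewster's angle: tan θ_B = 2.178/1.581 = 1.3776, giving θ_B = 54.02°.
Since θ_B + θ_t = 90° at Brewster incidence, θ_t = 90° − 54.02° = 35.98°.

θ_t ≈ 35.98°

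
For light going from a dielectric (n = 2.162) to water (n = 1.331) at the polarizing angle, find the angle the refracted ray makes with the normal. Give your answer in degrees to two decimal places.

θ_t ≈ 58.38°

First find Brewster's angle: tan θ_B = 1.331/2.162 = 0.6156, giving θ_B = 31.62°.
Since θ_B + θ_t = 90° at Brewster incidence, θ_t = 90° − 31.62° = 58.38°.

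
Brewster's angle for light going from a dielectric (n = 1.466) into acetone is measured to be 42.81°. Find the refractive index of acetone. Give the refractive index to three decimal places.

Brewster's law: tan θ_B = n₂/n₁ (light incident in a dielectric, refracted into acetone).
n₂ = n₁ tan θ_B = 1.466 × tan 42.81° = 1.358.

n ≈ 1.358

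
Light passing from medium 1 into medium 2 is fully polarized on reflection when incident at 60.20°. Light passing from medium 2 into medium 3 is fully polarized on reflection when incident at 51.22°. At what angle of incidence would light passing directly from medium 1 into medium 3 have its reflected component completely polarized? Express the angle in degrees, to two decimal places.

Each Brewster angle gives a ratio: n₂/n₁ = tan 60.20° = 1.7461, n₃/n₂ = tan 51.22° = 1.2446.
So n₃/n₁ = (n₂/n₁)(n₃/n₂) = 1.7461 × 1.2446 = 2.1733.
θ_B(1→3) = arctan(2.1733) = 65.29°.

θ_B ≈ 65.29°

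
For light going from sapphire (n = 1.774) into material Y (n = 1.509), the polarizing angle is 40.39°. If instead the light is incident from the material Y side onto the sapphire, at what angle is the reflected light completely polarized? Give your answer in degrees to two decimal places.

θ_B' ≈ 49.61°

tan θ_B' = n₁/n₂ = 1/tan θ_B, so θ_B' = 90° − θ_B.
θ_B' = 90° − 40.39° = 49.61°.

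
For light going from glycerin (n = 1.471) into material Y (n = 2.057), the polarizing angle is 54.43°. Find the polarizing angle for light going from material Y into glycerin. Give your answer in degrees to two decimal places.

θ_B' ≈ 35.57°

The two Brewster angles are complementary: θ_B' = 90° − θ_B = 90° − 54.43° = 35.57°.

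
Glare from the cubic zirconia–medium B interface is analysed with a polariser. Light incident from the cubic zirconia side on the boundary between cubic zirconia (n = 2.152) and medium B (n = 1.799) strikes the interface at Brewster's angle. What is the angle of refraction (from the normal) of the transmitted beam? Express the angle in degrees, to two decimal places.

θ_t ≈ 50.11°

First find Brewster's angle: tan θ_B = 1.799/2.152 = 0.8360, giving θ_B = 39.89°.
At Brewster's angle the reflected and refracted rays are perpendicular, so θ_t = 90° − θ_B = 90° − 39.89° = 50.11°.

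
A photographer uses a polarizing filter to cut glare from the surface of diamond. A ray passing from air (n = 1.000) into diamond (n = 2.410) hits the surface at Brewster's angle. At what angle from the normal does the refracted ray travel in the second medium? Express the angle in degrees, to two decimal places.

θ_t ≈ 22.54°

θ_B = arctan(n₂/n₁) = arctan(2.410/1.000) = 67.46°.
At Brewster's angle the reflected and refracted rays are perpendicular, so θ_t = 90° − θ_B = 90° − 67.46° = 22.54°.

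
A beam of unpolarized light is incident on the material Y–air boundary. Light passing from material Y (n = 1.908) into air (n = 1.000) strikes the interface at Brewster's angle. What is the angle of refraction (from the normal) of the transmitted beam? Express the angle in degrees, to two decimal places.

θ_B = arctan(n₂/n₁) = arctan(1.000/1.908) = 27.66°.
Since θ_B + θ_t = 90° at Brewster incidence, θ_t = 90° − 27.66° = 62.34°.

θ_t ≈ 62.34°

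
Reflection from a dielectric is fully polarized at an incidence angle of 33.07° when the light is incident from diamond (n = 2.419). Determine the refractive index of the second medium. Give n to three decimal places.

Full polarization of the reflected beam means tan θ_B = n₂/n₁, where n₁ is the incident medium (diamond).
n₂ = n₁ tan θ_B = 2.419 × tan 33.07° = 1.575.

n ≈ 1.575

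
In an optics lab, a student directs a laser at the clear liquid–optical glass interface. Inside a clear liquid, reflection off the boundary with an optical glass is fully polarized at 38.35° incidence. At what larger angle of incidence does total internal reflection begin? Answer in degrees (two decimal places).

n₂/n₁ = tan 38.35° = 0.7912; the critical angle satisfies sin θ_c = n₂/n₁.
θ_c = arcsin(0.7912) = 52.30°.

θ_c ≈ 52.30°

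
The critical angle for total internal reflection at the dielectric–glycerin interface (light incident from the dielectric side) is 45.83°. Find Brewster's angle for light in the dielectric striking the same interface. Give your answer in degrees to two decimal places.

sin θ_c = n₂/n₁, so n₂/n₁ = sin 45.83° = 0.7173.
Brewster: tan θ_B = n₂/n₁ = 0.7173.
θ_B = arctan(0.7173) = 35.65°.

θ_B ≈ 35.65°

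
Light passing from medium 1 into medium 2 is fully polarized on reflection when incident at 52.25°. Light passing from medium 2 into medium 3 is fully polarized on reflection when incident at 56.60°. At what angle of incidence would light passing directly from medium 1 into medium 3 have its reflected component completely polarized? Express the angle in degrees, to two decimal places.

θ_B ≈ 62.95°

n₂/n₁ = tan 52.25° = 1.2915 and n₃/n₂ = tan 56.60° = 1.5166.
Multiplying, n₃/n₁ = 1.2915 × 1.5166 = 1.9587, and θ_B(1→3) = arctan 1.9587 = 62.95°.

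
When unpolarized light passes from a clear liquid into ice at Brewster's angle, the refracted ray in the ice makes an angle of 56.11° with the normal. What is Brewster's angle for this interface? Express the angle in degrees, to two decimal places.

θ_B ≈ 33.89°

Since the reflected and refracted rays are at right angles at the polarizing angle, θ_B + θ_t = 90°.
So θ_B = 90° − θ_t = 90° − 56.11° = 33.89°.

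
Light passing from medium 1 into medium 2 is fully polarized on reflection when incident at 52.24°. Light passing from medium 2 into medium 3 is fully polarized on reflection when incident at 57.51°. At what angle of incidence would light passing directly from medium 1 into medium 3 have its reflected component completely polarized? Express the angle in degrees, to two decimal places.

θ_B ≈ 63.74°

Each Brewster angle gives a ratio: n₂/n₁ = tan 52.24° = 1.2911, n₃/n₂ = tan 57.51° = 1.5703.
So n₃/n₁ = (n₂/n₁)(n₃/n₂) = 1.2911 × 1.5703 = 2.0273.
θ_B(1→3) = arctan(2.0273) = 63.74°.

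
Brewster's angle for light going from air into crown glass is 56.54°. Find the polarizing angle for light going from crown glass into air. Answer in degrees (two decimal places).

θ_B' ≈ 33.46°

The two Brewster angles are complementary: θ_B' = 90° − θ_B = 90° − 56.54° = 33.46°.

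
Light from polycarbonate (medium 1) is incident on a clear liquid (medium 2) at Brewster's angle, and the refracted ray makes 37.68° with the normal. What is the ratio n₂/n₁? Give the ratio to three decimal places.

At Brewster incidence θ_B = 90° − θ_t = 90° − 37.68° = 52.32°.
tan θ_B = n₂/n₁, so n₂/n₁ = tan 52.32° = 1.295.

n₂/n₁ ≈ 1.295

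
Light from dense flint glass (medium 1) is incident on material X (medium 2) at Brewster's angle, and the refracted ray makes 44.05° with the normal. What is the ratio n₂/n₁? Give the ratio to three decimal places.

n₂/n₁ ≈ 1.034

At Brewster incidence θ_B = 90° − θ_t = 90° − 44.05° = 45.95°.
Then n₂/n₁ = tan θ_B = tan 45.95° = 1.034.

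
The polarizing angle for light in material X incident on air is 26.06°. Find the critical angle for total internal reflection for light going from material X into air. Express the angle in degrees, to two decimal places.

θ_c ≈ 29.28°

From Brewster, n₂/n₁ = tan θ_B = tan 26.06° = 0.4890.
Then sin θ_c = n₂/n₁ = 0.4890, so θ_c = arcsin 0.4890 = 29.28°.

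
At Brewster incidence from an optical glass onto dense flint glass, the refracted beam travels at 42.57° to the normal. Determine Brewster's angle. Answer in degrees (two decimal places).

At Brewster's angle the reflected and refracted rays are perpendicular, so θ_B + θ_t = 90°.
So θ_B = 90° − θ_t = 90° − 42.57° = 47.43°.

θ_B ≈ 47.43°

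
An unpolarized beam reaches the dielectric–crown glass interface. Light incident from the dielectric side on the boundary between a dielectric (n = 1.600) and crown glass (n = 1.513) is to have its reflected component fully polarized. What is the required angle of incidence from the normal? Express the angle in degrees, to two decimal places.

θ_B ≈ 43.40°

tan θ_B = n₂/n₁ = 1.513/1.600 = 0.9456.
θ_B = arctan(0.9456) = 43.40°.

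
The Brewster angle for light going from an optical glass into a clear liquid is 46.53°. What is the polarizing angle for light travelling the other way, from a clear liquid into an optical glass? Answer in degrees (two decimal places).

Reversing the direction swaps n₁ and n₂, so tan θ_B' = 1/tan θ_B and θ_B' = 90° − θ_B.
Hence θ_B' = 90° − 46.53° = 43.47°.

θ_B' ≈ 43.47°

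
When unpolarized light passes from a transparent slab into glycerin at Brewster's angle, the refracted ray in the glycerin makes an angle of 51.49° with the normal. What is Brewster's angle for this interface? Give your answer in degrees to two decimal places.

θ_B ≈ 38.51°

At Brewster's angle the reflected and refracted rays are perpendicular, so θ_B + θ_t = 90°.
θ_B = 90° − 51.49° = 38.51°.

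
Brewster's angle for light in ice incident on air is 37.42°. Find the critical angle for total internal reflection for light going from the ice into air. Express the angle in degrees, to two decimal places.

n₂/n₁ = tan 37.42° = 0.7651; the critical angle satisfies sin θ_c = n₂/n₁.
θ_c = arcsin(0.7651) = 49.92°.

θ_c ≈ 49.92°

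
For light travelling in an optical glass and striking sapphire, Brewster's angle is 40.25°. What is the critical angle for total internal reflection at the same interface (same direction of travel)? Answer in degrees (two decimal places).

tan θ_B = n₂/n₁ = tan 40.25° = 0.8466.
Total internal reflection: sin θ_c = n₂/n₁ = 0.8466.
θ_c = arcsin(0.8466) = 57.84°.

θ_c ≈ 57.84°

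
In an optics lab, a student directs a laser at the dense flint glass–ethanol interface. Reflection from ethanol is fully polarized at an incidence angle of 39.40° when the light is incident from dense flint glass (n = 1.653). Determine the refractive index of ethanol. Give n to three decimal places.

Full polarization of the reflected beam means tan θ_B = n₂/n₁, where n₁ is the incident medium (dense flint glass).
n₂ = n₁ tan θ_B = 1.653 × tan 39.40° = 1.358.

n ≈ 1.358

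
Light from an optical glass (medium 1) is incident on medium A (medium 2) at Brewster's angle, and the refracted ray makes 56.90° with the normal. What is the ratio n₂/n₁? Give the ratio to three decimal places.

n₂/n₁ ≈ 0.652

θ_B + θ_t = 90°, so θ_B = 90° − 56.90° = 33.10°.
Then n₂/n₁ = tan θ_B = tan 33.10° = 0.652.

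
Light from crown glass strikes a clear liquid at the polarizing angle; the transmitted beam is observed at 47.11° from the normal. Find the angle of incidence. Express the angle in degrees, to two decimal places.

θ_B ≈ 42.89°

At Brewster's angle the reflected and refracted rays are perpendicular, so θ_B + θ_t = 90°.
θ_B = 90° − 47.11° = 42.89°.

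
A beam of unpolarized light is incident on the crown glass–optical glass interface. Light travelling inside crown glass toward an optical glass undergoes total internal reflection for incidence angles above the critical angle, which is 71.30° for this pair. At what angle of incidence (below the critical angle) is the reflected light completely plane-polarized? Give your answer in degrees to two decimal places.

At the critical angle sin θ_c = n₂/n₁, giving n₂/n₁ = sin 71.30° = 0.9472.
Then tan θ_B = n₂/n₁ = 0.9472, so θ_B = arctan 0.9472 = 43.45°.

θ_B ≈ 43.45°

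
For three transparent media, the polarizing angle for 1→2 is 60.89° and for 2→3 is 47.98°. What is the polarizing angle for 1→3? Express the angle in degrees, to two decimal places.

θ_B ≈ 63.36°

Each Brewster angle gives a ratio: n₂/n₁ = tan 60.89° = 1.7959, n₃/n₂ = tan 47.98° = 1.1098.
n₃/n₁ = 1.9932. Then tan θ_B(1→3) = n₃/n₁, so θ_B(1→3) = arctan(1.9932) = 63.36°.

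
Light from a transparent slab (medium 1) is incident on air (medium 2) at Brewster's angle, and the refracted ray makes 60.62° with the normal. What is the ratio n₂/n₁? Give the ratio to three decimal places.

n₂/n₁ ≈ 0.563

At Brewster incidence θ_B = 90° − θ_t = 90° − 60.62° = 29.38°.
tan θ_B = n₂/n₁, so n₂/n₁ = tan 29.38° = 0.563.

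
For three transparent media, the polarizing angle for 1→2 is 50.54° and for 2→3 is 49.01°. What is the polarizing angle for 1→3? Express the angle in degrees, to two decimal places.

θ_B ≈ 54.42°

n₂/n₁ = tan 50.54° = 1.2148 and n₃/n₂ = tan 49.01° = 1.1508.
Multiplying, n₃/n₁ = 1.2148 × 1.1508 = 1.3980, and θ_B(1→3) = arctan 1.3980 = 54.42°.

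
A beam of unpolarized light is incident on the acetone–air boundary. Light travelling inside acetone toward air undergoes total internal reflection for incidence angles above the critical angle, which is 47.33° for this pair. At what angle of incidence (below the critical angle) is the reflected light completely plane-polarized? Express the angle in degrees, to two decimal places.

θ_B ≈ 36.33°

sin θ_c = n₂/n₁, so n₂/n₁ = sin 47.33° = 0.7353.
Brewster: tan θ_B = n₂/n₁ = 0.7353.
θ_B = arctan(0.7353) = 36.33°.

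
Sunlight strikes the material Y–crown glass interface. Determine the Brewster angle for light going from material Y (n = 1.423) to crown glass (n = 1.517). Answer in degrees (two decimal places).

Here n₂/n₁ = 1.517/1.423 = 1.0661, and Brewster's law gives tan θ_B = n₂/n₁. Taking the arctangent, θ_B = 46.83°.

θ_B ≈ 46.83°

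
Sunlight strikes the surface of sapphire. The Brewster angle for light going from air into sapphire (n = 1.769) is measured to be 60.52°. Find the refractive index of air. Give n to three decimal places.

Brewster's law: tan θ_B = n₂/n₁ (light incident in air, refracted into sapphire).
n₁ = n₂ / tan θ_B = 1.769 / tan 60.52° = 1.000.

n ≈ 1.000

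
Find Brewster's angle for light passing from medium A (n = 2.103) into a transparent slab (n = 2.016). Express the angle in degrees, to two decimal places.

Brewster's condition: tan θ_B = n₂/n₁ = 2.016/2.103 = 0.9586.
θ_B = arctan(0.9586) = 43.79°.

θ_B ≈ 43.79°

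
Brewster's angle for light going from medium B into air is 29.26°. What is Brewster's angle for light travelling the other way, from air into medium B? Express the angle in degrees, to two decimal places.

θ_B' ≈ 60.74°

Reversing the direction swaps n₁ and n₂, so tan θ_B' = 1/tan θ_B and θ_B' = 90° − θ_B.
Hence θ_B' = 90° − 29.26° = 60.74°.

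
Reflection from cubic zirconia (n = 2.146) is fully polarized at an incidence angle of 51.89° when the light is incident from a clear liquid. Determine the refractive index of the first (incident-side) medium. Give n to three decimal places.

At the Brewster angle, tan θ_B = n₂/n₁ with n₁ on the incident side (a clear liquid) and n₂ on the transmitted side (cubic zirconia).
n₁ = n₂ / tan θ_B = 2.146 / tan 51.89° = 1.683.

n ≈ 1.683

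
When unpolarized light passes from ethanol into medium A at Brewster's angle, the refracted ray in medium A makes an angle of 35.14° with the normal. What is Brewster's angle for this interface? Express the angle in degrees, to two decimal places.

θ_B ≈ 54.86°

Since the reflected and refracted rays are at right angles at the polarizing angle, θ_B + θ_t = 90°.
So θ_B = 90° − θ_t = 90° − 35.14° = 54.86°.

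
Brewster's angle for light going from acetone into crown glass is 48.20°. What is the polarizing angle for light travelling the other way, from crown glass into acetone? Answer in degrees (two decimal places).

θ_B' ≈ 41.80°

The two Brewster angles are complementary: θ_B' = 90° − θ_B = 90° − 48.20° = 41.80°.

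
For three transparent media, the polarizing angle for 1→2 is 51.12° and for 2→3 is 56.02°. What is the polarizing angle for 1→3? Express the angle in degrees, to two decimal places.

tan θ_B(1→2) = n₂/n₁ = tan 51.12° = 1.2402.
tan θ_B(2→3) = n₃/n₂ = tan 56.02° = 1.4837.
So n₃/n₁ = (n₂/n₁)(n₃/n₂) = 1.2402 × 1.4837 = 1.8401.
θ_B(1→3) = arctan(1.8401) = 61.48°.

θ_B ≈ 61.48°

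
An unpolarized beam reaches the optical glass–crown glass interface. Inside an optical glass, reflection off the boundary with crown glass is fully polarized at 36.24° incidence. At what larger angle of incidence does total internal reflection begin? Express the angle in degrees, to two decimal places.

tan θ_B = n₂/n₁ = tan 36.24° = 0.7330.
Total internal reflection: sin θ_c = n₂/n₁ = 0.7330.
θ_c = arcsin(0.7330) = 47.14°.

θ_c ≈ 47.14°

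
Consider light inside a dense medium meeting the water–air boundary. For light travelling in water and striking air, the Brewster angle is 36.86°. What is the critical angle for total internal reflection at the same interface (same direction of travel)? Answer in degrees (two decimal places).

From Brewster, n₂/n₁ = tan θ_B = tan 36.86° = 0.7497.
Then sin θ_c = n₂/n₁ = 0.7497, so θ_c = arcsin 0.7497 = 48.57°.

θ_c ≈ 48.57°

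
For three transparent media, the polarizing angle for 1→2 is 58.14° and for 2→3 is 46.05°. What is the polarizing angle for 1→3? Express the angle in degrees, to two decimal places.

θ_B ≈ 59.07°

n₂/n₁ = tan 58.14° = 1.6091 and n₃/n₂ = tan 46.05° = 1.0373.
So n₃/n₁ = (n₂/n₁)(n₃/n₂) = 1.6091 × 1.0373 = 1.6692.
θ_B(1→3) = arctan(1.6692) = 59.07°.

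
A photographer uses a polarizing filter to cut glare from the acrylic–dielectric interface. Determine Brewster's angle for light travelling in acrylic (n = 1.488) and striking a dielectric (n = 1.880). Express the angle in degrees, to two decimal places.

Here n₂/n₁ = 1.880/1.488 = 1.2634, and Brewster's law gives tan θ_B = n₂/n₁.
So θ_B = arctan 1.2634 = 51.64°.

θ_B ≈ 51.64°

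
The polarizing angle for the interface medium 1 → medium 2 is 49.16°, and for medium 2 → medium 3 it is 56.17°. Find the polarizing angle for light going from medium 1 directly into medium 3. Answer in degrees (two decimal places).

θ_B ≈ 59.92°

tan θ_B(1→2) = n₂/n₁ = tan 49.16° = 1.1569.
tan θ_B(2→3) = n₃/n₂ = tan 56.17° = 1.4921.
So n₃/n₁ = (n₂/n₁)(n₃/n₂) = 1.1569 × 1.4921 = 1.7262.
θ_B(1→3) = arctan(1.7262) = 59.92°.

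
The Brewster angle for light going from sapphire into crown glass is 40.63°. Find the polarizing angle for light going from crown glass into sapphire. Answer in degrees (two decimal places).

The two Brewster angles are complementary: θ_B' = 90° − θ_B = 90° − 40.63° = 49.37°.

θ_B' ≈ 49.37°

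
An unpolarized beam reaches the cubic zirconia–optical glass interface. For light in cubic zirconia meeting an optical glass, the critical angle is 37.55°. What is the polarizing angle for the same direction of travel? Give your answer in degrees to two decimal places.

n₂/n₁ = sin θ_c = sin 37.55° = 0.6095.
tan θ_B equals the same ratio, so θ_B = arctan(0.6095) = 31.36°.

θ_B ≈ 31.36°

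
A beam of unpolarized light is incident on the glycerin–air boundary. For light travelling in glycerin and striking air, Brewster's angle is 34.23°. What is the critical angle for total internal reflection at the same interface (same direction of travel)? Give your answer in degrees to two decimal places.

θ_c ≈ 42.87°

n₂/n₁ = tan 34.23° = 0.6804; the critical angle satisfies sin θ_c = n₂/n₁.
θ_c = arcsin(0.6804) = 42.87°.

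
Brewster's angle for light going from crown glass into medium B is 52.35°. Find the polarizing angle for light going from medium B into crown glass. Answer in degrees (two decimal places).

θ_B' ≈ 37.65°

Reversing the direction swaps n₁ and n₂, so tan θ_B' = 1/tan θ_B and θ_B' = 90° − θ_B.
Hence θ_B' = 90° − 52.35° = 37.65°.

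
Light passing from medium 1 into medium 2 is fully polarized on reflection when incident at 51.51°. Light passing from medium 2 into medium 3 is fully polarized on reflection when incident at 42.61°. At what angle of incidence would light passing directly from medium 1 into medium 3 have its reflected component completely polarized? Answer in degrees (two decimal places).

θ_B ≈ 49.16°

Each Brewster angle gives a ratio: n₂/n₁ = tan 51.51° = 1.2576, n₃/n₂ = tan 42.61° = 0.9199.
n₃/n₁ = 1.1568. Then tan θ_B(1→3) = n₃/n₁, so θ_B(1→3) = arctan(1.1568) = 49.16°.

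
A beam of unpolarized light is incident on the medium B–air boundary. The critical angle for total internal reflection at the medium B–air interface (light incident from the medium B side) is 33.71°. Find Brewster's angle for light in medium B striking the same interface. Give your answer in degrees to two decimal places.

n₂/n₁ = sin θ_c = sin 33.71° = 0.5550.
tan θ_B equals the same ratio, so θ_B = arctan(0.5550) = 29.03°.

θ_B ≈ 29.03°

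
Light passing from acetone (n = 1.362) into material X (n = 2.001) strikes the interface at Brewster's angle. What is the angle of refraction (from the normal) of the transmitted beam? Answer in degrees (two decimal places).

tan θ_B = n₂/n₁ = 2.001/1.362 = 1.4692, so θ_B = 55.76°.
Since θ_B + θ_t = 90° at Brewster incidence, θ_t = 90° − 55.76° = 34.24°.

θ_t ≈ 34.24°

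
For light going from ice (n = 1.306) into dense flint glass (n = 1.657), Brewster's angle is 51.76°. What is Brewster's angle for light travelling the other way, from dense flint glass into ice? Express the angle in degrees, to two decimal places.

The two Brewster angles are complementary: θ_B' = 90° − θ_B = 90° − 51.76° = 38.24°.

θ_B' ≈ 38.24°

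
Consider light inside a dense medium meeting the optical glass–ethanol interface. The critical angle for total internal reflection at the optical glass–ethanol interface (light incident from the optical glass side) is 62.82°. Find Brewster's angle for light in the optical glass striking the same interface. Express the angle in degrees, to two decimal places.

At the critical angle sin θ_c = n₂/n₁, giving n₂/n₁ = sin 62.82° = 0.8896.
Then tan θ_B = n₂/n₁ = 0.8896, so θ_B = arctan 0.8896 = 41.66°.

θ_B ≈ 41.66°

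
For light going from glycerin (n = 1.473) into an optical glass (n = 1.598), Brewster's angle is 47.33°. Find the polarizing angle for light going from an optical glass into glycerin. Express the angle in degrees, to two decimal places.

tan θ_B' = n₁/n₂ = 1/tan θ_B, so θ_B' = 90° − θ_B.
θ_B' = 90° − 47.33° = 42.67°.

θ_B' ≈ 42.67°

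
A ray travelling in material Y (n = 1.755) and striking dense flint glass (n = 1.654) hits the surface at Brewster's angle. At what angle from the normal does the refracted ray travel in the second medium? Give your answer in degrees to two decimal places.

θ_t ≈ 46.70°

First find Brewster's angle: tan θ_B = 1.654/1.755 = 0.9425, giving θ_B = 43.30°.
Since θ_B + θ_t = 90° at Brewster incidence, θ_t = 90° − 43.30° = 46.70°.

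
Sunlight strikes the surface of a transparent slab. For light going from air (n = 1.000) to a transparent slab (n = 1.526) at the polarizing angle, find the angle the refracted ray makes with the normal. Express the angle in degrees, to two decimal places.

tan θ_B = n₂/n₁ = 1.526/1.000 = 1.5260, so θ_B = 56.76°.
Since θ_B + θ_t = 90° at Brewster incidence, θ_t = 90° − 56.76° = 33.24°.

θ_t ≈ 33.24°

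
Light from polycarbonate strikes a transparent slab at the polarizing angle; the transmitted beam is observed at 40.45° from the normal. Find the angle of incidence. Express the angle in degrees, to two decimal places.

At Brewster's angle the reflected and refracted rays are perpendicular, so θ_B + θ_t = 90°.
So θ_B = 90° − θ_t = 90° − 40.45° = 49.55°.

θ_B ≈ 49.55°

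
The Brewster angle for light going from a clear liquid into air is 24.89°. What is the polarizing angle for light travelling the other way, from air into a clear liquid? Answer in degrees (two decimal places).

The two Brewster angles are complementary: θ_B' = 90° − θ_B = 90° − 24.89° = 65.11°.

θ_B' ≈ 65.11°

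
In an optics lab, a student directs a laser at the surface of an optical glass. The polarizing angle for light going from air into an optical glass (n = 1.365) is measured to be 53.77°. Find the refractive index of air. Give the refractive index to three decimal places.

n ≈ 1.000

At the polarizing angle, tan θ_B = n₂/n₁ with n₁ on the incident side (air) and n₂ on the transmitted side (an optical glass).
n₁ = n₂ / tan θ_B = 1.365 / tan 53.77° = 1.000.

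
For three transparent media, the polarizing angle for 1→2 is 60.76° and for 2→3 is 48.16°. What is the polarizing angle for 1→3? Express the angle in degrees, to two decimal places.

n₂/n₁ = tan 60.76° = 1.7864 and n₃/n₂ = tan 48.16° = 1.1169.
n₃/n₁ = 1.9951. Then tan θ_B(1→3) = n₃/n₁, so θ_B(1→3) = arctan(1.9951) = 63.38°.

θ_B ≈ 63.38°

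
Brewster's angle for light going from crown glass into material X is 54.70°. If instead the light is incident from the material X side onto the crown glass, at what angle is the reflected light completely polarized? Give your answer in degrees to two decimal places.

θ_B' ≈ 35.30°

The two Brewster angles are complementary: θ_B' = 90° − θ_B = 90° − 54.70° = 35.30°.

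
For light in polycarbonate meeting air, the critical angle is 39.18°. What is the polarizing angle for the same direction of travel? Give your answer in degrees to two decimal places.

θ_B ≈ 32.28°

At the critical angle sin θ_c = n₂/n₁, giving n₂/n₁ = sin 39.18° = 0.6318.
Then tan θ_B = n₂/n₁ = 0.6318, so θ_B = arctan 0.6318 = 32.28°.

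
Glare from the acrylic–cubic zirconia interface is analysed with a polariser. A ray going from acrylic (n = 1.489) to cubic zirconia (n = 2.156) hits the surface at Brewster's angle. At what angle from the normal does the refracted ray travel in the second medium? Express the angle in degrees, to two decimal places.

First find Brewster's angle: tan θ_B = 2.156/1.489 = 1.4480, giving θ_B = 55.37°.
The refracted ray is perpendicular to the reflected ray, so θ_t = 90° − θ_B = 34.63°.

θ_t ≈ 34.63°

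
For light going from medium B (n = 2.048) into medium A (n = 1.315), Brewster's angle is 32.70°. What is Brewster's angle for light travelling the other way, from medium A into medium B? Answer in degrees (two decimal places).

θ_B' ≈ 57.30°

Reversing the direction swaps n₁ and n₂, so tan θ_B' = 1/tan θ_B and θ_B' = 90° − θ_B.
Hence θ_B' = 90° − 32.70° = 57.30°.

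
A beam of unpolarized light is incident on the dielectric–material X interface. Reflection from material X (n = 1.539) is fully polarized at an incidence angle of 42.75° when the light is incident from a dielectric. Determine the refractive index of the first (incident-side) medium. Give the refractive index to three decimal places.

n ≈ 1.665

Brewster's law: tan θ_B = n₂/n₁ (light incident in a dielectric, refracted into material X).
n₁ = n₂ / tan θ_B = 1.539 / tan 42.75° = 1.665.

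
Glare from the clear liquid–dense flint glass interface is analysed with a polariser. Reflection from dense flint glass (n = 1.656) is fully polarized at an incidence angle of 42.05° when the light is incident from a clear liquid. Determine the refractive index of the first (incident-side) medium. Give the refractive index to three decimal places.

At Brewster's angle, tan θ_B = n₂/n₁ with n₁ on the incident side (a clear liquid) and n₂ on the transmitted side (dense flint glass).
n₁ = n₂ / tan θ_B = 1.656 / tan 42.05° = 1.836.

n ≈ 1.836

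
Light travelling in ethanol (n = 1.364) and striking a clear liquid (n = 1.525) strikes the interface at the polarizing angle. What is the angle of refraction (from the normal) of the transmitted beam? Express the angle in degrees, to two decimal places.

θ_t ≈ 41.81°

tan θ_B = n₂/n₁ = 1.525/1.364 = 1.1180, so θ_B = 48.19°.
The refracted ray is perpendicular to the reflected ray, so θ_t = 90° − θ_B = 41.81°.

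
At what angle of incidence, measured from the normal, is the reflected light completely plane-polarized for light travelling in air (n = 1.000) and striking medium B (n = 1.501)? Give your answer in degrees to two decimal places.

Here n₂/n₁ = 1.501/1.000 = 1.5010, and Brewster's law gives tan θ_B = n₂/n₁.
So θ_B = arctan 1.5010 = 56.33°.

θ_B ≈ 56.33°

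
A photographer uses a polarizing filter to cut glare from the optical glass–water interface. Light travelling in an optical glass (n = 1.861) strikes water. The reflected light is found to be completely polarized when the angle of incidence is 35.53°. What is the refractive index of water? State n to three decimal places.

Full polarization of the reflected beam means tan θ_B = n₂/n₁, where n₁ is the incident medium (an optical glass).
n₂ = n₁ tan θ_B = 1.861 × tan 35.53° = 1.329.

n ≈ 1.329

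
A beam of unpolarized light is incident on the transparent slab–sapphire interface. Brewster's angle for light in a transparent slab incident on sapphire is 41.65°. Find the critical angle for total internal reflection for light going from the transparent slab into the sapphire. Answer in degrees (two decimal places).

θ_c ≈ 62.80°

n₂/n₁ = tan 41.65° = 0.8894; the critical angle satisfies sin θ_c = n₂/n₁.
θ_c = arcsin(0.8894) = 62.80°.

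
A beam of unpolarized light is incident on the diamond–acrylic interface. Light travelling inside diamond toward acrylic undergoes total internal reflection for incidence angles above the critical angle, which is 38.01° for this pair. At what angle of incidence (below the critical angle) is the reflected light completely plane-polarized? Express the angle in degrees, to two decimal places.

At the critical angle sin θ_c = n₂/n₁, giving n₂/n₁ = sin 38.01° = 0.6158.
Then tan θ_B = n₂/n₁ = 0.6158, so θ_B = arctan 0.6158 = 31.62°.

θ_B ≈ 31.62°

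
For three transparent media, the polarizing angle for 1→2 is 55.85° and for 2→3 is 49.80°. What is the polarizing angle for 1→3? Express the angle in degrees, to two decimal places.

n₂/n₁ = tan 55.85° = 1.4742 and n₃/n₂ = tan 49.80° = 1.1833.
So n₃/n₁ = (n₂/n₁)(n₃/n₂) = 1.4742 × 1.1833 = 1.7445.
θ_B(1→3) = arctan(1.7445) = 60.18°.

θ_B ≈ 60.18°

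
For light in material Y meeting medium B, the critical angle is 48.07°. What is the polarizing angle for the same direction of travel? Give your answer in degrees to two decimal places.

At the critical angle sin θ_c = n₂/n₁, giving n₂/n₁ = sin 48.07° = 0.7440.
Then tan θ_B = n₂/n₁ = 0.7440, so θ_B = arctan 0.7440 = 36.65°.

θ_B ≈ 36.65°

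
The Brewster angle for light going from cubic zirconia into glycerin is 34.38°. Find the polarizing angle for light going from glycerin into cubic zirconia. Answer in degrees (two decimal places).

Reversing the direction swaps n₁ and n₂, so tan θ_B' = 1/tan θ_B and θ_B' = 90° − θ_B.
Hence θ_B' = 90° − 34.38° = 55.62°.

θ_B' ≈ 55.62°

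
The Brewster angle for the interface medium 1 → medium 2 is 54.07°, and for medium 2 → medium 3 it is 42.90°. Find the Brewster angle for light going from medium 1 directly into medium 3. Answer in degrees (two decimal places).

θ_B ≈ 52.05°

tan θ_B(1→2) = n₂/n₁ = tan 54.07° = 1.3799.
tan θ_B(2→3) = n₃/n₂ = tan 42.90° = 0.9293.
So n₃/n₁ = (n₂/n₁)(n₃/n₂) = 1.3799 × 0.9293 = 1.2823.
θ_B(1→3) = arctan(1.2823) = 52.05°.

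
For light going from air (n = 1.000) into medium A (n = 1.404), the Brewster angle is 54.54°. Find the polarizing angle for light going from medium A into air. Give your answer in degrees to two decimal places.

θ_B' ≈ 35.46°

tan θ_B' = n₁/n₂ = 1/tan θ_B, so θ_B' = 90° − θ_B.
θ_B' = 90° − 54.54° = 35.46°.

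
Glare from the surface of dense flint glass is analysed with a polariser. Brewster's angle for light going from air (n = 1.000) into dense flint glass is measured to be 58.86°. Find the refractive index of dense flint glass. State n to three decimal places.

n ≈ 1.655

At Brewster's angle, tan θ_B = n₂/n₁ with n₁ on the incident side (air) and n₂ on the transmitted side (dense flint glass).
n₂ = n₁ tan θ_B = 1.000 × tan 58.86° = 1.655.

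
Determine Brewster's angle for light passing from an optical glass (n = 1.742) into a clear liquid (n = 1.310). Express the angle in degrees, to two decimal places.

θ_B ≈ 36.94°

Brewster's condition: tan θ_B = n₂/n₁ = 1.310/1.742 = 0.7520.
θ_B = arctan(0.7520) = 36.94°.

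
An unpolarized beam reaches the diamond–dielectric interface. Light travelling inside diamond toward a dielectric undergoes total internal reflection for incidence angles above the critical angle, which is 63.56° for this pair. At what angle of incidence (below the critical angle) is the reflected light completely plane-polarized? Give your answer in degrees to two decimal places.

At the critical angle sin θ_c = n₂/n₁, giving n₂/n₁ = sin 63.56° = 0.8954.
Then tan θ_B = n₂/n₁ = 0.8954, so θ_B = arctan 0.8954 = 41.84°.

θ_B ≈ 41.84°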